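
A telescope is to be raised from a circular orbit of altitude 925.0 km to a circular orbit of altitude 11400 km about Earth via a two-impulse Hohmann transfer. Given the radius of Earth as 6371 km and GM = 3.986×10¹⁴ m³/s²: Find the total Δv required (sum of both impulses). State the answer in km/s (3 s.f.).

Δv_total ≈ 2.53 km/s

r₁ = 6371 + 925.0 = 7296.0 km = 7.2960×10⁶ m.
r₂ = 6371 + 11400 = 17771 km = 1.7771×10⁷ m.
Transfer ellipse a_t = (r₁ + r₂)/2 = 1.253×10⁷ m.
At r₁: circular v_c1 = √(μ/r₁) = 7391 m/s; transfer-perigee v_p = √[μ(2/r₁ − 1/a_t)] = 8801 m/s.
Δv₁ = v_p − v_c1 = 1410 m/s.
At r₂: circular v_c2 = √(μ/r₂) = 4736 m/s; transfer-apogee v_a = √[μ(2/r₂ − 1/a_t)] = 3613 m/s.
Δv₂ = v_c2 − v_a = 1123 m/s.
Total Δv = Δv₁ + Δv₂ = 2532 m/s = 2.532 km/s.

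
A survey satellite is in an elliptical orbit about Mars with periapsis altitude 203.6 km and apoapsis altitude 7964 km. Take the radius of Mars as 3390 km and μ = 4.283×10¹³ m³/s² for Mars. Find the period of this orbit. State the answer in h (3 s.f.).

r_p = 3390 + 203.6 = 3593.6 km = 3.5936×10⁶ m.
r_a = 3390 + 7964 = 11354 km = 1.1354×10⁷ m.
Semi-major axis a = (r_p + r_a)/2 = (3593.6 + 11354)/2 = 7473.8 km = 7.474×10⁶ m.
By Kepler's third law T = 2π√(a³/μ) = 2π × 3.122×10³ = 1.962×10⁴ s.
= 5.449 h.

T ≈ 5.45 h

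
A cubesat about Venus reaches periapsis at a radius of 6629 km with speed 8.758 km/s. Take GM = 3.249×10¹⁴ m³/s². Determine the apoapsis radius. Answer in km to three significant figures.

r_p = 6.629×10⁶ m.
Specific energy ε = v²/2 − μ/r = -1.066×10⁷ J/kg, so a = −μ/(2ε) = 1.524×10⁷ m.
The apsides satisfy r_p + r_a = 2a, so the apoapsis radius is 2a − r_p = 2.385×10⁷ m = 23848 km.

apoapsis radius ≈ 23800 km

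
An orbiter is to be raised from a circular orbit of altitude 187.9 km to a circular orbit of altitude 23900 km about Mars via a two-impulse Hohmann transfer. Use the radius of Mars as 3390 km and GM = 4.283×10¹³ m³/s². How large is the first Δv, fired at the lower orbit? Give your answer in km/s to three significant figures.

Δv ≈ 1.14 km/s

r₁ = 3390 + 187.9 = 3577.9 km = 3.5779×10⁶ m.
r₂ = 3390 + 23900 = 27290 km = 2.7290×10⁷ m.
Transfer ellipse a_t = (r₁ + r₂)/2 = 1.543×10⁷ m.
At r₁: circular v_c1 = √(μ/r₁) = 3460 m/s; transfer-periapsis v_p = √[μ(2/r₁ − 1/a_t)] = 4601 m/s.
Δv₁ = v_p − v_c1 = 1141 m/s.
= 1.141 km/s.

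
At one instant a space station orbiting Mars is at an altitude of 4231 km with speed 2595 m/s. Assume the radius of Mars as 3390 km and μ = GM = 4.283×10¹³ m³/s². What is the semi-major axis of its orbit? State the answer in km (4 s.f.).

a ≈ 9505 km

r = 3390 + 4231 = 7621.0 km = 7.621×10⁶ m.
Specific orbital energy ε = v²/2 − μ/r = (2595)²/2 − 4.283×10¹³/7.621×10⁶ = -2.253×10⁶ J/kg.
Since ε = −μ/(2a), a = −μ/(2ε) = 9.505×10⁶ m = 9505.2 km.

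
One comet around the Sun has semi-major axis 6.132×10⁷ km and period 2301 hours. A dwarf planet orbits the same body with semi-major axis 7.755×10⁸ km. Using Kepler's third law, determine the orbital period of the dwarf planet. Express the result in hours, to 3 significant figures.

T₂ ≈ 1.03×10⁵ hours

Kepler's third law: T² ∝ a³, so T₂ = T₁ (a₂/a₁)^(3/2).
a₂/a₁ = 12.65, (a₂/a₁)^(3/2) = 44.97.
T₂ = 2301 × 44.97 = 1.035×10⁵ hours.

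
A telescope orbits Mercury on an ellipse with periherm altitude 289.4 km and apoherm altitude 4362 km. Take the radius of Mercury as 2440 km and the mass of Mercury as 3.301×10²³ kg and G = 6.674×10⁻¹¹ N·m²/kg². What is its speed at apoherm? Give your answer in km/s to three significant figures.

v ≈ 1.36 km/s

μ = GM = 6.674×10⁻¹¹ × 3.301×10²³ = 2.203×10¹³ m³/s².
r_p = 2440 + 289.4 = 2729.4 km = 2.7294×10⁶ m.
r_a = 2440 + 4362 = 6802.0 km = 6.8020×10⁶ m.
Semi-major axis a = (r_p + r_a)/2 = 4765.7 km = 4.766×10⁶ m.
Vis-viva: v² = μ(2/r − 1/a) = 2.203×10¹³ × (2.940×10⁻⁷ − 2.098×10⁻⁷) = 1.855×10⁶ m²/s².
v = 1362 m/s = 1.362 km/s.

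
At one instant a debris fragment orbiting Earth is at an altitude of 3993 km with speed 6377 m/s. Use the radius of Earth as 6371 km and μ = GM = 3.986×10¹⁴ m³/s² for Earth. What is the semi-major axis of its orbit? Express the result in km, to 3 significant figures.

r = 6371 + 3993 = 10364 km = 1.036×10⁷ m.
Specific orbital energy ε = v²/2 − μ/r = (6377)²/2 − 3.986×10¹⁴/1.036×10⁷ = -1.813×10⁷ J/kg.
Since ε = −μ/(2a), a = −μ/(2ε) = 1.099×10⁷ m = 10995 km.

a ≈ 11000 km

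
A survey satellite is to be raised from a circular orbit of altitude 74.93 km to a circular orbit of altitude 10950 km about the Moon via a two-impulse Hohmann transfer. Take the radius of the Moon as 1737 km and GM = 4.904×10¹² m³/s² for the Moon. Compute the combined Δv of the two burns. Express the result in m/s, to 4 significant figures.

r₁ = 1737 + 74.93 = 1811.9 km = 1.8119×10⁶ m.
r₂ = 1737 + 10950 = 12687 km = 1.2687×10⁷ m.
Transfer ellipse a_t = (r₁ + r₂)/2 = 7.249×10⁶ m.
At r₁: circular v_c1 = √(μ/r₁) = 1645 m/s; transfer-perilune v_p = √[μ(2/r₁ − 1/a_t)] = 2176 m/s.
Δv₁ = v_p − v_c1 = 531.2 m/s.
At r₂: circular v_c2 = √(μ/r₂) = 621.7 m/s; transfer-apolune v_a = √[μ(2/r₂ − 1/a_t)] = 310.8 m/s.
Δv₂ = v_c2 − v_a = 310.9 m/s.
Total Δv = Δv₁ + Δv₂ = 842.1 m/s.

Δv_total ≈ 842.1 m/s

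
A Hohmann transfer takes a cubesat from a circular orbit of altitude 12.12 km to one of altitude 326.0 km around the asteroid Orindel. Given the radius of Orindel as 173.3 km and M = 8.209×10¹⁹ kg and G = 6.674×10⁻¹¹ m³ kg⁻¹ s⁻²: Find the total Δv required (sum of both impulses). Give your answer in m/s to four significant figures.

μ = GM = 6.674×10⁻¹¹ × 8.209×10¹⁹ = 5.479×10⁹ m³/s².
r₁ = 173.3 + 12.12 = 185.42 km = 1.8542×10⁵ m.
r₂ = 173.3 + 326.0 = 499.30 km = 4.9930×10⁵ m.
Transfer ellipse a_t = (r₁ + r₂)/2 = 3.424×10⁵ m.
At r₁: circular v_c1 = √(μ/r₁) = 171.9 m/s; transfer-periapsis v_p = √[μ(2/r₁ − 1/a_t)] = 207.6 m/s.
Δv₁ = v_p − v_c1 = 35.69 m/s.
At r₂: circular v_c2 = √(μ/r₂) = 104.8 m/s; transfer-apoapsis v_a = √[μ(2/r₂ − 1/a_t)] = 77.09 m/s.
Δv₂ = v_c2 − v_a = 27.66 m/s.
Total Δv = Δv₁ + Δv₂ = 63.35 m/s.

Δv_total ≈ 63.35 m/s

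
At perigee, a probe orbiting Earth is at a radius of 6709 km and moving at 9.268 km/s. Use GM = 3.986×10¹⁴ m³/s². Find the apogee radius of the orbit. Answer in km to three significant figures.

apogee radius ≈ 17500 km

r_p = 6.709×10⁶ m.
Specific energy ε = v²/2 − μ/r = -1.646×10⁷ J/kg, so a = −μ/(2ε) = 1.210×10⁷ m.
The apsides satisfy r_p + r_a = 2a, so the apogee radius is 2a − r_p = 1.750×10⁷ m = 17500 km.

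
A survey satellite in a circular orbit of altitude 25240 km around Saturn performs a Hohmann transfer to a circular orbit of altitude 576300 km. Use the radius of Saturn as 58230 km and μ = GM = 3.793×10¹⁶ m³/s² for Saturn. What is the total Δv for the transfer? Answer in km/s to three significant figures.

r₁ = 58230 + 25240 = 83470 km = 8.3470×10⁷ m.
r₂ = 58230 + 576300 = 634530 km = 6.3453×10⁸ m.
Transfer ellipse a_t = (r₁ + r₂)/2 = 3.590×10⁸ m.
At r₁: circular v_c1 = √(μ/r₁) = 21320 m/s; transfer-perikrone v_p = √[μ(2/r₁ − 1/a_t)] = 28340 m/s.
Δv₁ = v_p − v_c1 = 7023 m/s.
At r₂: circular v_c2 = √(μ/r₂) = 7732 m/s; transfer-apokrone v_a = √[μ(2/r₂ − 1/a_t)] = 3728 m/s.
Δv₂ = v_c2 − v_a = 4003 m/s.
Total Δv = Δv₁ + Δv₂ = 11030 m/s = 11.03 km/s.

Δv_total ≈ 11.0 km/s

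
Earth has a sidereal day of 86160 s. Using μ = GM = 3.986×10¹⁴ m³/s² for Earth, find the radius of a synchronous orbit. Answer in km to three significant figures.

r_sync ≈ 42200 km

A synchronous orbit has period T, so by Kepler's third law a = (μT²/4π²)^(1/3).
μT²/4π² = 3.986×10¹⁴ × (8.616×10⁴)² / 39.48 = 7.495×10²² m³.
a = 4.216×10⁷ m = 42163 km.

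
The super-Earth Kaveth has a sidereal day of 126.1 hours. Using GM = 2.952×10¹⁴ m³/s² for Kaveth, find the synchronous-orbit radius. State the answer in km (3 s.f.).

T = 126.1 hours = 4.540×10⁵ s.
A synchronous orbit has period T, so by Kepler's third law a = (μT²/4π²)^(1/3).
μT²/4π² = 2.952×10¹⁴ × (4.540×10⁵)² / 39.48 = 1.541×10²⁴ m³.
a = 1.155×10⁸ m = 1.1550×10⁵ km.

r_sync ≈ 1.16×10⁵ km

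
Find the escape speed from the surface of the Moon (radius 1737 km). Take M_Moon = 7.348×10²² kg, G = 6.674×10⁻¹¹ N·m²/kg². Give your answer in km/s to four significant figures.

v_esc ≈ 2.376 km/s

μ = GM = 6.674×10⁻¹¹ × 7.348×10²² = 4.904×10¹² m³/s².
r = R = 1.737×10⁶ m.
Escape speed v_esc = √(2μ/r) = √(2 × 4.904×10¹² / 1.737×10⁶) = √(5.647×10⁶) = 2376 m/s.
= 2.376 km/s.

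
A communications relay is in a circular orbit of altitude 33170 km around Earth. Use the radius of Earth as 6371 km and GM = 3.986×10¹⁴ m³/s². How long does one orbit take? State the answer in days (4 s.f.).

r = 6371 + 33170 = 39541 km = 3.9541×10⁷ m.
Kepler's third law: T = 2π√(r³/μ) = 2π√((3.954×10⁷)³ / 3.986×10¹⁴).
r³/μ = 1.551×10⁸ s², so T = 2π × 1.245×10⁴ = 7.825×10⁴ s.
Converting: 7.825×10⁴ s ÷ 86400 = 0.9057 days.

T ≈ 0.9057 days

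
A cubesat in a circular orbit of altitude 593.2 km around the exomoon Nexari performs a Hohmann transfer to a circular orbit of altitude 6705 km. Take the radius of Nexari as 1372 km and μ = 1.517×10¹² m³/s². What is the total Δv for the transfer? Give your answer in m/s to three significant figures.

Δv_total ≈ 398 m/s

r₁ = 1372 + 593.2 = 1965.2 km = 1.9652×10⁶ m.
r₂ = 1372 + 6705 = 8077.0 km = 8.0770×10⁶ m.
Transfer ellipse a_t = (r₁ + r₂)/2 = 5.021×10⁶ m.
At r₁: circular v_c1 = √(μ/r₁) = 878.6 m/s; transfer-periapsis v_p = √[μ(2/r₁ − 1/a_t)] = 1114 m/s.
Δv₁ = v_p − v_c1 = 235.7 m/s.
At r₂: circular v_c2 = √(μ/r₂) = 433.4 m/s; transfer-apoapsis v_a = √[μ(2/r₂ − 1/a_t)] = 271.1 m/s.
Δv₂ = v_c2 − v_a = 162.3 m/s.
Total Δv = Δv₁ + Δv₂ = 398.0 m/s.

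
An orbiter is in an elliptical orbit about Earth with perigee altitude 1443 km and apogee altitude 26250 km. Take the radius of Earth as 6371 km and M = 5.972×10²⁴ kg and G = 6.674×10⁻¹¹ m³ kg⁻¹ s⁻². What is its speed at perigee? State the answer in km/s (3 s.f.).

v ≈ 9.07 km/s

μ = GM = 6.674×10⁻¹¹ × 5.972×10²⁴ = 3.986×10¹⁴ m³/s².
r_p = 6371 + 1443 = 7814.0 km = 7.8140×10⁶ m.
r_a = 6371 + 26250 = 32621 km = 3.2621×10⁷ m.
Semi-major axis a = (r_p + r_a)/2 = 20218 km = 2.022×10⁷ m.
Vis-viva: v² = μ(2/r − 1/a) = 3.986×10¹⁴ × (2.560×10⁻⁷ − 4.946×10⁻⁸) = 8.230×10⁷ m²/s².
v = 9072 m/s = 9.072 km/s.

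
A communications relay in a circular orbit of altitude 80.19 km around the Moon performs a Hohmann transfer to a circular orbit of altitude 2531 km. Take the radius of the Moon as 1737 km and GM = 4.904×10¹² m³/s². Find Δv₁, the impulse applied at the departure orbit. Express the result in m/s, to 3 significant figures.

Δv ≈ 303 m/s

r₁ = 1737 + 80.19 = 1817.2 km = 1.8172×10⁶ m.
r₂ = 1737 + 2531 = 4268.0 km = 4.2680×10⁶ m.
Transfer ellipse a_t = (r₁ + r₂)/2 = 3.043×10⁶ m.
At r₁: circular v_c1 = √(μ/r₁) = 1643 m/s; transfer-perilune v_p = √[μ(2/r₁ − 1/a_t)] = 1946 m/s.
Δv₁ = v_p − v_c1 = 302.9 m/s.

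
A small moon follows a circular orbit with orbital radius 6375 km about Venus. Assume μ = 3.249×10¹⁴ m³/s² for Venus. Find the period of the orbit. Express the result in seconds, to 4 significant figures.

r = 6375 km = 6.375×10⁶ m.
Kepler's third law: T = 2π√(r³/μ) = 2π√((6.375×10⁶)³ / 3.249×10¹⁴).
r³/μ = 7.974×10⁵ s², so T = 2π × 8.930×10² = 5.611×10³ s.

T ≈ 5611 seconds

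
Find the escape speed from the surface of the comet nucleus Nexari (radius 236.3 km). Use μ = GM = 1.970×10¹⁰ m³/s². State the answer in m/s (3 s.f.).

r = R = 2.363×10⁵ m.
Escape speed v_esc = √(2μ/r) = √(2 × 1.970×10¹⁰ / 2.363×10⁵) = √(1.667×10⁵) = 408.3 m/s.

v_esc ≈ 408 m/s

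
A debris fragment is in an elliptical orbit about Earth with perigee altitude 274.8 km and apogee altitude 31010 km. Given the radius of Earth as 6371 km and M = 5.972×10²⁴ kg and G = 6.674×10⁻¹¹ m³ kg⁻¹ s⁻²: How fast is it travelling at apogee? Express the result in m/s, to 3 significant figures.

μ = GM = 6.674×10⁻¹¹ × 5.972×10²⁴ = 3.986×10¹⁴ m³/s².
r_p = 6371 + 274.8 = 6645.8 km = 6.6458×10⁶ m.
r_a = 6371 + 31010 = 37381 km = 3.7381×10⁷ m.
Semi-major axis a = (r_p + r_a)/2 = 22013 km = 2.201×10⁷ m.
Vis-viva: v² = μ(2/r − 1/a) = 3.986×10¹⁴ × (5.350×10⁻⁸ − 4.543×10⁻⁸) = 3.219×10⁶ m²/s².
v = 1794 m/s.

v ≈ 1790 m/s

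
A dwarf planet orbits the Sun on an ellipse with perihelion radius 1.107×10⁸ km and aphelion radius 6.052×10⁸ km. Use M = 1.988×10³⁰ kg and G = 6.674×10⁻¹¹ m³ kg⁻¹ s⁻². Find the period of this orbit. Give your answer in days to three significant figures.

μ = GM = 6.674×10⁻¹¹ × 1.988×10³⁰ = 1.327×10²⁰ m³/s².
Semi-major axis a = (r_p + r_a)/2 = (1.1070×10⁸ + 6.0520×10⁸)/2 = 3.5795×10⁸ km = 3.580×10¹¹ m.
By Kepler's third law T = 2π√(a³/μ) = 2π × 1.859×10⁷ = 1.168×10⁸ s.
= 1352 days.

T ≈ 1350 days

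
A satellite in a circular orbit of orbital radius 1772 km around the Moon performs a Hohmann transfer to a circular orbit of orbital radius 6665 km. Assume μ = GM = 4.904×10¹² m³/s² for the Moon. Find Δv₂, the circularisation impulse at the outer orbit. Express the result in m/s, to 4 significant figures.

Δv ≈ 301.8 m/s

r₁ = 1772 km = 1.772×10⁶ m.
r₂ = 6665 km = 6.665×10⁶ m.
Transfer ellipse a_t = (r₁ + r₂)/2 = 4.218×10⁶ m.
At r₁: circular v_c1 = √(μ/r₁) = 1664 m/s; transfer-perilune v_p = √[μ(2/r₁ − 1/a_t)] = 2091 m/s.
At r₂: circular v_c2 = √(μ/r₂) = 857.8 m/s; transfer-apolune v_a = √[μ(2/r₂ − 1/a_t)] = 555.9 m/s.
Δv₂ = v_c2 − v_a = 301.8 m/s.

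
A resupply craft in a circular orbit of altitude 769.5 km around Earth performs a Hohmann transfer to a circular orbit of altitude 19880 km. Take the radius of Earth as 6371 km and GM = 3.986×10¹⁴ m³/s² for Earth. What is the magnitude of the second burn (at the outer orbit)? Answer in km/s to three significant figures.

Δv ≈ 1.35 km/s

r₁ = 6371 + 769.5 = 7140.5 km = 7.1405×10⁶ m.
r₂ = 6371 + 19880 = 26251 km = 2.6251×10⁷ m.
Transfer ellipse a_t = (r₁ + r₂)/2 = 1.670×10⁷ m.
At r₁: circular v_c1 = √(μ/r₁) = 7471 m/s; transfer-perigee v_p = √[μ(2/r₁ − 1/a_t)] = 9369 m/s.
At r₂: circular v_c2 = √(μ/r₂) = 3897 m/s; transfer-apogee v_a = √[μ(2/r₂ − 1/a_t)] = 2548 m/s.
Δv₂ = v_c2 − v_a = 1348 m/s.
= 1.348 km/s.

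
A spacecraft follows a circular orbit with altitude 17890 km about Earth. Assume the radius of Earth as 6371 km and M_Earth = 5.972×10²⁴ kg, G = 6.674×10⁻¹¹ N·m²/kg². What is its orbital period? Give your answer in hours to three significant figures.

μ = GM = 6.674×10⁻¹¹ × 5.972×10²⁴ = 3.986×10¹⁴ m³/s².
r = 6371 + 17890 = 24261 km = 2.4261×10⁷ m.
Kepler's third law: T = 2π√(r³/μ) = 2π√((2.426×10⁷)³ / 3.986×10¹⁴).
r³/μ = 3.583×10⁷ s², so T = 2π × 5.986×10³ = 3.761×10⁴ s.
Converting: 3.761×10⁴ s ÷ 3600 = 10.45 hours.

T ≈ 10.4 hours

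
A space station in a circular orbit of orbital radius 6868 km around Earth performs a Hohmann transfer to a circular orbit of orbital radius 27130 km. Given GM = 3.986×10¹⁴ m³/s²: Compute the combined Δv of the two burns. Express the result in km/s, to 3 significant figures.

r₁ = 6868 km = 6.868×10⁶ m.
r₂ = 27130 km = 2.713×10⁷ m.
Transfer ellipse a_t = (r₁ + r₂)/2 = 1.700×10⁷ m.
At r₁: circular v_c1 = √(μ/r₁) = 7618 m/s; transfer-perigee v_p = √[μ(2/r₁ − 1/a_t)] = 9624 m/s.
Δv₁ = v_p − v_c1 = 2006 m/s.
At r₂: circular v_c2 = √(μ/r₂) = 3833 m/s; transfer-apogee v_a = √[μ(2/r₂ − 1/a_t)] = 2436 m/s.
Δv₂ = v_c2 − v_a = 1397 m/s.
Total Δv = Δv₁ + Δv₂ = 3403 m/s = 3.403 km/s.

Δv_total ≈ 3.40 km/s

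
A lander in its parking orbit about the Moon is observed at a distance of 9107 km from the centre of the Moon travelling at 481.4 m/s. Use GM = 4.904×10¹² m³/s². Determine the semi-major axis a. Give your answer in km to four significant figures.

a ≈ 5802 km

r = 9.107×10⁶ m.
Specific orbital energy ε = v²/2 − μ/r = (481.4)²/2 − 4.904×10¹²/9.107×10⁶ = -4.226×10⁵ J/kg.
Since ε = −μ/(2a), a = −μ/(2ε) = 5.802×10⁶ m = 5802.0 km.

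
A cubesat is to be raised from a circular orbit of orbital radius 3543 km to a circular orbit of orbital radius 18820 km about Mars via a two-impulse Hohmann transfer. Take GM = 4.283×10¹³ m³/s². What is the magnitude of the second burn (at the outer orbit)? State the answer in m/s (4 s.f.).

r₁ = 3543 km = 3.543×10⁶ m.
r₂ = 18820 km = 1.882×10⁷ m.
Transfer ellipse a_t = (r₁ + r₂)/2 = 1.118×10⁷ m.
At r₁: circular v_c1 = √(μ/r₁) = 3477 m/s; transfer-periapsis v_p = √[μ(2/r₁ − 1/a_t)] = 4511 m/s.
At r₂: circular v_c2 = √(μ/r₂) = 1509 m/s; transfer-apoapsis v_a = √[μ(2/r₂ − 1/a_t)] = 849.2 m/s.
Δv₂ = v_c2 − v_a = 659.4 m/s.

Δv ≈ 659.4 m/s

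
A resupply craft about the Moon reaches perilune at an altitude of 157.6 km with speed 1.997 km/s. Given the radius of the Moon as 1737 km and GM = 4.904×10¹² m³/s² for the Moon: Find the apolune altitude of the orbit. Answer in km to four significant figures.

apolune altitude ≈ 4619 km

r_p = 1737 + 157.6 = 1894.6 km = 1.895×10⁶ m.
Specific energy ε = v²/2 − μ/r = -5.944×10⁵ J/kg, so a = −μ/(2ε) = 4.125×10⁶ m.
The apsides satisfy r_p + r_a = 2a, so the apolune radius is 2a − r_p = 6.356×10⁶ m = 6355.7 km.
Apolune altitude = 6355.7 − 1737 = 4618.7 km.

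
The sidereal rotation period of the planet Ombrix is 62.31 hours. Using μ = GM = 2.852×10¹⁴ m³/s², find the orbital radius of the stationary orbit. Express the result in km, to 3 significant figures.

r_sync ≈ 71400 km

T = 62.31 hours = 2.243×10⁵ s.
A synchronous orbit has period T, so by Kepler's third law a = (μT²/4π²)^(1/3).
μT²/4π² = 2.852×10¹⁴ × (2.243×10⁵)² / 39.48 = 3.635×10²³ m³.
a = 7.137×10⁷ m = 71368 km.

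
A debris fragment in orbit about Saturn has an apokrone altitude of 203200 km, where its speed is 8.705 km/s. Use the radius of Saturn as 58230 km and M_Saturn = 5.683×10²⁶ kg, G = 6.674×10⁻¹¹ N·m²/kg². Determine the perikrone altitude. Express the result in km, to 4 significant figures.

μ = GM = 6.674×10⁻¹¹ × 5.683×10²⁶ = 3.793×10¹⁶ m³/s².
r_a = 58230 + 203200 = 2.6143×10⁵ km = 2.614×10⁸ m.
Specific energy ε = v²/2 − μ/r = -1.072×10⁸ J/kg, so a = −μ/(2ε) = 1.769×10⁸ m.
The apsides satisfy r_p + r_a = 2a, so the perikrone radius is 2a − r_a = 9.241×10⁷ m = 92406 km.
Perikrone altitude = 92406 − 58230 = 34176 km.

perikrone altitude ≈ 34180 km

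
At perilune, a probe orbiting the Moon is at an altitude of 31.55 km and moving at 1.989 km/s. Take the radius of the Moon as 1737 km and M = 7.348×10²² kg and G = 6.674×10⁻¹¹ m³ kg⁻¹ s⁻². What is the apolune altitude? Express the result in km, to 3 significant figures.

apolune altitude ≈ 2660 km

μ = GM = 6.674×10⁻¹¹ × 7.348×10²² = 4.904×10¹² m³/s².
r_p = 1737 + 31.55 = 1768.5 km = 1.769×10⁶ m.
Specific energy ε = v²/2 − μ/r = -7.949×10⁵ J/kg, so a = −μ/(2ε) = 3.085×10⁶ m.
The apsides satisfy r_p + r_a = 2a, so the apolune radius is 2a − r_p = 4.401×10⁶ m = 4401.1 km.
Apolune altitude = 4401.1 − 1737 = 2664.1 km.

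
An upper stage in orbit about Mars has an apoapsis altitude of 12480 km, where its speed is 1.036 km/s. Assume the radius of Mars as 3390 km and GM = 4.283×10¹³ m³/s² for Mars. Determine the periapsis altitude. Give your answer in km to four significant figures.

periapsis altitude ≈ 548.9 km

r_a = 3390 + 12480 = 15870 km = 1.587×10⁷ m.
Specific energy ε = v²/2 − μ/r = -2.162×10⁶ J/kg, so a = −μ/(2ε) = 9.904×10⁶ m.
The apsides satisfy r_p + r_a = 2a, so the periapsis radius is 2a − r_a = 3.939×10⁶ m = 3938.9 km.
Periapsis altitude = 3938.9 − 3390 = 548.94 km.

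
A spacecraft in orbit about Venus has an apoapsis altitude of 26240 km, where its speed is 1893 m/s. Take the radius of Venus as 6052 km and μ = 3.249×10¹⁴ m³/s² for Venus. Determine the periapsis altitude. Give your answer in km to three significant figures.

r_a = 6052 + 26240 = 32292 km = 3.229×10⁷ m.
Specific energy ε = v²/2 − μ/r = -8.270×10⁶ J/kg, so a = −μ/(2ε) = 1.964×10⁷ m.
The apsides satisfy r_p + r_a = 2a, so the periapsis radius is 2a − r_a = 6.997×10⁶ m = 6996.5 km.
Periapsis altitude = 6996.5 − 6052 = 944.52 km.

periapsis altitude ≈ 945 km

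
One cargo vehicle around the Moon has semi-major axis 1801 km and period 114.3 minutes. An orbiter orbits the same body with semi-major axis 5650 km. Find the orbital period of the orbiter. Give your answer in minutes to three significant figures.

Kepler's third law: T² ∝ a³, so T₂ = T₁ (a₂/a₁)^(3/2).
a₂/a₁ = 3.137, (a₂/a₁)^(3/2) = 5.557.
T₂ = 114.3 × 5.557 = 635.1 minutes.

T₂ ≈ 635 minutes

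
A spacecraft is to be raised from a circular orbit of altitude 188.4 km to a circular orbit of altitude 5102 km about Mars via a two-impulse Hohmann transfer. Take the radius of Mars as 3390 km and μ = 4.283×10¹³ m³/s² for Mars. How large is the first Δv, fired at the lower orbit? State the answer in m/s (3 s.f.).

r₁ = 3390 + 188.4 = 3578.4 km = 3.5784×10⁶ m.
r₂ = 3390 + 5102 = 8492.0 km = 8.4920×10⁶ m.
Transfer ellipse a_t = (r₁ + r₂)/2 = 6.035×10⁶ m.
At r₁: circular v_c1 = √(μ/r₁) = 3460 m/s; transfer-periapsis v_p = √[μ(2/r₁ − 1/a_t)] = 4104 m/s.
Δv₁ = v_p − v_c1 = 644.2 m/s.

Δv ≈ 644 m/s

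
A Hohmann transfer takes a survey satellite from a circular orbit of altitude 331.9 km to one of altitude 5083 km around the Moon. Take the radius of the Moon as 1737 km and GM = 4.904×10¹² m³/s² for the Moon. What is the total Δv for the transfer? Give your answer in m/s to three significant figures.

Δv_total ≈ 637 m/s

r₁ = 1737 + 331.9 = 2068.9 km = 2.0689×10⁶ m.
r₂ = 1737 + 5083 = 6820.0 km = 6.8200×10⁶ m.
Transfer ellipse a_t = (r₁ + r₂)/2 = 4.444×10⁶ m.
At r₁: circular v_c1 = √(μ/r₁) = 1540 m/s; transfer-perilune v_p = √[μ(2/r₁ − 1/a_t)] = 1907 m/s.
Δv₁ = v_p − v_c1 = 367.6 m/s.
At r₂: circular v_c2 = √(μ/r₂) = 848.0 m/s; transfer-apolune v_a = √[μ(2/r₂ − 1/a_t)] = 578.6 m/s.
Δv₂ = v_c2 − v_a = 269.4 m/s.
Total Δv = Δv₁ + Δv₂ = 637.0 m/s.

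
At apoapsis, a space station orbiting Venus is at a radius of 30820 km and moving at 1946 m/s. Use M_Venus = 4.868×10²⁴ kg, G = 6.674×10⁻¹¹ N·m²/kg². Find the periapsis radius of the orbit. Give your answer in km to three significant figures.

μ = GM = 6.674×10⁻¹¹ × 4.868×10²⁴ = 3.249×10¹⁴ m³/s².
r_a = 3.082×10⁷ m.
Specific energy ε = v²/2 − μ/r = -8.648×10⁶ J/kg, so a = −μ/(2ε) = 1.878×10⁷ m.
The apsides satisfy r_p + r_a = 2a, so the periapsis radius is 2a − r_a = 6.748×10⁶ m = 6747.9 km.

periapsis radius ≈ 6750 km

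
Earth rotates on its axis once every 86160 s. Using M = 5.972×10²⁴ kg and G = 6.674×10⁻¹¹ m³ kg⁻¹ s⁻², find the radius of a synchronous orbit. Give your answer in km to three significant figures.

r_sync ≈ 42200 km

μ = GM = 6.674×10⁻¹¹ × 5.972×10²⁴ = 3.986×10¹⁴ m³/s².
A synchronous orbit has period T, so by Kepler's third law a = (μT²/4π²)^(1/3).
μT²/4π² = 3.986×10¹⁴ × (8.616×10⁴)² / 39.48 = 7.495×10²² m³.
a = 4.216×10⁷ m = 42162 km.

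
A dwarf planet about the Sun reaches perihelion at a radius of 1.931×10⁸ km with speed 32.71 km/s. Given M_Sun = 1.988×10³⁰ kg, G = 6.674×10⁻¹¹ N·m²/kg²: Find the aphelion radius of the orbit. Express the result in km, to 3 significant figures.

aphelion radius ≈ 6.79×10⁸ km

μ = GM = 6.674×10⁻¹¹ × 1.988×10³⁰ = 1.327×10²⁰ m³/s².
r_p = 1.931×10¹¹ m.
Specific energy ε = v²/2 − μ/r = -1.521×10⁸ J/kg, so a = −μ/(2ε) = 4.361×10¹¹ m.
The apsides satisfy r_p + r_a = 2a, so the aphelion radius is 2a − r_p = 6.791×10¹¹ m = 6.7905×10⁸ km.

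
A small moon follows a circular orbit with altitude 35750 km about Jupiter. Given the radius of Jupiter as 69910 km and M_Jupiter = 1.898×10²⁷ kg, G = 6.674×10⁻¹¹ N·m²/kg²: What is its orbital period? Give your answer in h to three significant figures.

T ≈ 5.33 h

μ = GM = 6.674×10⁻¹¹ × 1.898×10²⁷ = 1.267×10¹⁷ m³/s².
r = 69910 + 35750 = 105660 km = 1.0566×10⁸ m.
Kepler's third law: T = 2π√(r³/μ) = 2π√((1.057×10⁸)³ / 1.267×10¹⁷).
r³/μ = 9.312×10⁶ s², so T = 2π × 3.052×10³ = 1.917×10⁴ s.
Converting: 1.917×10⁴ s ÷ 3600 = 5.326 h.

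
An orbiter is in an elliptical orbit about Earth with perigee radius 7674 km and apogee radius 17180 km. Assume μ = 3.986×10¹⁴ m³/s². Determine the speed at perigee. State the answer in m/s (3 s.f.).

v ≈ 8470 m/s

Semi-major axis a = (r_p + r_a)/2 = 12427 km = 1.243×10⁷ m.
Vis-viva: v² = μ(2/r − 1/a) = 3.986×10¹⁴ × (2.606×10⁻⁷ − 8.047×10⁻⁸) = 7.181×10⁷ m²/s².
v = 8474 m/s.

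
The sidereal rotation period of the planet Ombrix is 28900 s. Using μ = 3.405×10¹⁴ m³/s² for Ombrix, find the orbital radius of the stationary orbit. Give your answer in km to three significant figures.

r_sync ≈ 19300 km

A synchronous orbit has period T, so by Kepler's third law a = (μT²/4π²)^(1/3).
μT²/4π² = 3.405×10¹⁴ × (2.890×10⁴)² / 39.48 = 7.204×10²¹ m³.
a = 1.931×10⁷ m = 19313 km.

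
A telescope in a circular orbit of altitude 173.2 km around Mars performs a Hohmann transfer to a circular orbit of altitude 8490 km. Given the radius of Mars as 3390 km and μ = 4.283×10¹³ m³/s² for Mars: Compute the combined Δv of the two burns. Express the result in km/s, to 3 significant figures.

r₁ = 3390 + 173.2 = 3563.2 km = 3.5632×10⁶ m.
r₂ = 3390 + 8490 = 11880 km = 1.1880×10⁷ m.
Transfer ellipse a_t = (r₁ + r₂)/2 = 7.722×10⁶ m.
At r₁: circular v_c1 = √(μ/r₁) = 3467 m/s; transfer-periapsis v_p = √[μ(2/r₁ − 1/a_t)] = 4300 m/s.
Δv₁ = v_p − v_c1 = 833.4 m/s.
At r₂: circular v_c2 = √(μ/r₂) = 1899 m/s; transfer-apoapsis v_a = √[μ(2/r₂ − 1/a_t)] = 1290 m/s.
Δv₂ = v_c2 − v_a = 608.9 m/s.
Total Δv = Δv₁ + Δv₂ = 1442 m/s = 1.442 km/s.

Δv_total ≈ 1.44 km/s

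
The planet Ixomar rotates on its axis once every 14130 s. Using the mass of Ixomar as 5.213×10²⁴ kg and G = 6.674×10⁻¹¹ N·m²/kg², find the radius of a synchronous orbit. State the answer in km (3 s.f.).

r_sync ≈ 12100 km

μ = GM = 6.674×10⁻¹¹ × 5.213×10²⁴ = 3.479×10¹⁴ m³/s².
A synchronous orbit has period T, so by Kepler's third law a = (μT²/4π²)^(1/3).
μT²/4π² = 3.479×10¹⁴ × (1.413×10⁴)² / 39.48 = 1.760×10²¹ m³.
a = 1.207×10⁷ m = 12073 km.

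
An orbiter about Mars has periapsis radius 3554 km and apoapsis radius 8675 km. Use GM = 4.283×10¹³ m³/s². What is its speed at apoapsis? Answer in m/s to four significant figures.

v ≈ 1694 m/s

Semi-major axis a = (r_p + r_a)/2 = 6114.5 km = 6.114×10⁶ m.
Vis-viva: v² = μ(2/r − 1/a) = 4.283×10¹³ × (2.305×10⁻⁷ − 1.635×10⁻⁷) = 2.870×10⁶ m²/s².
v = 1694 m/s.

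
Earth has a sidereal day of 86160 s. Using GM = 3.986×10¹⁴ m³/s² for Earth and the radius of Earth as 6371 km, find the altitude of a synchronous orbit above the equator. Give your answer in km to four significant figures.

h_sync ≈ 35790 km

A synchronous orbit has period T, so by Kepler's third law a = (μT²/4π²)^(1/3).
μT²/4π² = 3.986×10¹⁴ × (8.616×10⁴)² / 39.48 = 7.495×10²² m³.
a = 4.216×10⁷ m = 42163 km.
Altitude h = a − R = 42163 − 6371 = 35792 km.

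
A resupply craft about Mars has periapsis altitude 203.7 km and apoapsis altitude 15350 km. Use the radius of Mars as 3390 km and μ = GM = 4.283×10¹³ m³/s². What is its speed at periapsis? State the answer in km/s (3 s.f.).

r_p = 3390 + 203.7 = 3593.7 km = 3.5937×10⁶ m.
r_a = 3390 + 15350 = 18740 km = 1.8740×10⁷ m.
Semi-major axis a = (r_p + r_a)/2 = 11167 km = 1.117×10⁷ m.
Vis-viva: v² = μ(2/r − 1/a) = 4.283×10¹³ × (5.565×10⁻⁷ − 8.955×10⁻⁸) = 2.000×10⁷ m²/s².
v = 4472 m/s = 4.472 km/s.

v ≈ 4.47 km/s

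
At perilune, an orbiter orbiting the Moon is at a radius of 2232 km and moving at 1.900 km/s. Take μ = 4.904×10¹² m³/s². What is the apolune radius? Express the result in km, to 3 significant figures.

apolune radius ≈ 10300 km

r_p = 2.232×10⁶ m.
Specific energy ε = v²/2 − μ/r = -3.921×10⁵ J/kg, so a = −μ/(2ε) = 6.253×10⁶ m.
The apsides satisfy r_p + r_a = 2a, so the apolune radius is 2a − r_p = 1.027×10⁷ m = 10274 km.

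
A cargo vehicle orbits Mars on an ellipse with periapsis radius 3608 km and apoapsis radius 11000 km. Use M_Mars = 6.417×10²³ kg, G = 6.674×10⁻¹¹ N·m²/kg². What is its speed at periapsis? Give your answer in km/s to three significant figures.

μ = GM = 6.674×10⁻¹¹ × 6.417×10²³ = 4.283×10¹³ m³/s².
Semi-major axis a = (r_p + r_a)/2 = 7304.0 km = 7.304×10⁶ m.
Vis-viva: v² = μ(2/r − 1/a) = 4.283×10¹³ × (5.543×10⁻⁷ − 1.369×10⁻⁷) = 1.788×10⁷ m²/s².
v = 4228 m/s = 4.228 km/s.

v ≈ 4.23 km/s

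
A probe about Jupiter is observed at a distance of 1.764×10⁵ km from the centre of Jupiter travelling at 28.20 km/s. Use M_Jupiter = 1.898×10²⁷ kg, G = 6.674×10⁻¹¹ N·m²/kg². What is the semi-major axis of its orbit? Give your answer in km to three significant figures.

a ≈ 1.98×10⁵ km

μ = GM = 6.674×10⁻¹¹ × 1.898×10²⁷ = 1.267×10¹⁷ m³/s².
r = 1.764×10⁸ m.
Specific orbital energy ε = v²/2 − μ/r = (28200)²/2 − 1.267×10¹⁷/1.764×10⁸ = -3.205×10⁸ J/kg.
Since ε = −μ/(2a), a = −μ/(2ε) = 1.976×10⁸ m = 1.9763×10⁵ km.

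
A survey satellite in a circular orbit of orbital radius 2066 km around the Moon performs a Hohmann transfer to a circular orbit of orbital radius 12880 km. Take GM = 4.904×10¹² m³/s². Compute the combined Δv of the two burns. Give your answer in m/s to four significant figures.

r₁ = 2066 km = 2.066×10⁶ m.
r₂ = 12880 km = 1.288×10⁷ m.
Transfer ellipse a_t = (r₁ + r₂)/2 = 7.473×10⁶ m.
At r₁: circular v_c1 = √(μ/r₁) = 1541 m/s; transfer-perilune v_p = √[μ(2/r₁ − 1/a_t)] = 2023 m/s.
Δv₁ = v_p − v_c1 = 482.0 m/s.
At r₂: circular v_c2 = √(μ/r₂) = 617.0 m/s; transfer-apolune v_a = √[μ(2/r₂ − 1/a_t)] = 324.4 m/s.
Δv₂ = v_c2 − v_a = 292.6 m/s.
Total Δv = Δv₁ + Δv₂ = 774.6 m/s.

Δv_total ≈ 774.6 m/s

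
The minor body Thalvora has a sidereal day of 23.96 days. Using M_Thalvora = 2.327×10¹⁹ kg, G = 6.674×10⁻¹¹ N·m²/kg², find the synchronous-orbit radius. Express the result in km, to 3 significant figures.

μ = GM = 6.674×10⁻¹¹ × 2.327×10¹⁹ = 1.553×10⁹ m³/s².
T = 23.96 days = 2.070×10⁶ s.
A synchronous orbit has period T, so by Kepler's third law a = (μT²/4π²)^(1/3).
μT²/4π² = 1.553×10⁹ × (2.070×10⁶)² / 39.48 = 1.686×10²⁰ m³.
a = 5.524×10⁶ m = 5524.3 km.

r_sync ≈ 5520 km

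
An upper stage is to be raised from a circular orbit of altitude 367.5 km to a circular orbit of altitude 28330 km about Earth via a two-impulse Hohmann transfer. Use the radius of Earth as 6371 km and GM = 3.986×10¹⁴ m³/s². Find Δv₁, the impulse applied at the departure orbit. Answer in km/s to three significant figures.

r₁ = 6371 + 367.5 = 6738.5 km = 6.7385×10⁶ m.
r₂ = 6371 + 28330 = 34701 km = 3.4701×10⁷ m.
Transfer ellipse a_t = (r₁ + r₂)/2 = 2.072×10⁷ m.
At r₁: circular v_c1 = √(μ/r₁) = 7691 m/s; transfer-perigee v_p = √[μ(2/r₁ − 1/a_t)] = 9953 m/s.
Δv₁ = v_p − v_c1 = 2262 m/s.
= 2.262 km/s.

Δv ≈ 2.26 km/s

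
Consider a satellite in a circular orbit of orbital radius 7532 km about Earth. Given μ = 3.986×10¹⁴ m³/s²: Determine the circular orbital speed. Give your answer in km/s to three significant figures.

v ≈ 7.27 km/s

r = 7532 km = 7.532×10⁶ m.
For a circular orbit v = √(μ/r) = √(3.986×10¹⁴ / 7.532×10⁶) = √(5.292×10⁷) = 7275 m/s.
That is 7.275 km/s.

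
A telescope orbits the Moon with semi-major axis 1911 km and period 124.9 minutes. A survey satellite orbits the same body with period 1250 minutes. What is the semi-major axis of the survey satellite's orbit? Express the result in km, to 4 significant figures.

Kepler's third law: a³ ∝ T², so a₂ = a₁ (T₂/T₁)^(2/3).
T₂/T₁ = 10.01, (T₂/T₁)^(2/3) = 4.644.
a₂ = 1911 × 4.644 = 8875 km.

a₂ ≈ 8875 km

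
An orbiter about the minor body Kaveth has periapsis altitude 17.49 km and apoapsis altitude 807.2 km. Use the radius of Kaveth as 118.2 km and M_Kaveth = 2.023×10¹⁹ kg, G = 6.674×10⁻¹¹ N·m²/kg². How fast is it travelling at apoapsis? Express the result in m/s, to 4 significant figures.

v ≈ 19.32 m/s

μ = GM = 6.674×10⁻¹¹ × 2.023×10¹⁹ = 1.350×10⁹ m³/s².
r_p = 118.2 + 17.49 = 135.69 km = 1.3569×10⁵ m.
r_a = 118.2 + 807.2 = 925.40 km = 9.2540×10⁵ m.
Semi-major axis a = (r_p + r_a)/2 = 530.55 km = 5.305×10⁵ m.
Vis-viva: v² = μ(2/r − 1/a) = 1.350×10⁹ × (2.161×10⁻⁶ − 1.885×10⁻⁶) = 3.731×10² m²/s².
v = 19.32 m/s.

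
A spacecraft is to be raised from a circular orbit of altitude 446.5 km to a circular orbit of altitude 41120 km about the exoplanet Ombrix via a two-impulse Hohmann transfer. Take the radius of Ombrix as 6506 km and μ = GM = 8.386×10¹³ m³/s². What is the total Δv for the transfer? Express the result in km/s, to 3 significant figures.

r₁ = 6506 + 446.5 = 6952.5 km = 6.9525×10⁶ m.
r₂ = 6506 + 41120 = 47626 km = 4.7626×10⁷ m.
Transfer ellipse a_t = (r₁ + r₂)/2 = 2.729×10⁷ m.
At r₁: circular v_c1 = √(μ/r₁) = 3473 m/s; transfer-periapsis v_p = √[μ(2/r₁ − 1/a_t)] = 4588 m/s.
Δv₁ = v_p − v_c1 = 1115 m/s.
At r₂: circular v_c2 = √(μ/r₂) = 1327 m/s; transfer-apoapsis v_a = √[μ(2/r₂ − 1/a_t)] = 669.8 m/s.
Δv₂ = v_c2 − v_a = 657.2 m/s.
Total Δv = Δv₁ + Δv₂ = 1772 m/s = 1.772 km/s.

Δv_total ≈ 1.77 km/s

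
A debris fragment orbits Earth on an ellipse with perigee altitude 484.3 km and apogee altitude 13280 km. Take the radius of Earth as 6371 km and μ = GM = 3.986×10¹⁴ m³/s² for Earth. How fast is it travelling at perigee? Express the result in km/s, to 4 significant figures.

r_p = 6371 + 484.3 = 6855.3 km = 6.8553×10⁶ m.
r_a = 6371 + 13280 = 19651 km = 1.9651×10⁷ m.
Semi-major axis a = (r_p + r_a)/2 = 13253 km = 1.325×10⁷ m.
Vis-viva: v² = μ(2/r − 1/a) = 3.986×10¹⁴ × (2.917×10⁻⁷ − 7.545×10⁻⁸) = 8.621×10⁷ m²/s².
v = 9285 m/s = 9.285 km/s.

v ≈ 9.285 km/s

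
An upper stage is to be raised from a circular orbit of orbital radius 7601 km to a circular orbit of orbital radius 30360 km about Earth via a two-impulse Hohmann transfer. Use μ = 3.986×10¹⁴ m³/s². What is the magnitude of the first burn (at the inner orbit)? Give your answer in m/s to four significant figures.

Δv ≈ 1917 m/s

r₁ = 7601 km = 7.601×10⁶ m.
r₂ = 30360 km = 3.036×10⁷ m.
Transfer ellipse a_t = (r₁ + r₂)/2 = 1.898×10⁷ m.
At r₁: circular v_c1 = √(μ/r₁) = 7242 m/s; transfer-perigee v_p = √[μ(2/r₁ − 1/a_t)] = 9159 m/s.
Δv₁ = v_p − v_c1 = 1917 m/s.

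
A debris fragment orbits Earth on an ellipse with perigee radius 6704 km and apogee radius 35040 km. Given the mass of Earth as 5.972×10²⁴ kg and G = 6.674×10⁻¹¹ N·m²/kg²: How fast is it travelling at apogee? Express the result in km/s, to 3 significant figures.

μ = GM = 6.674×10⁻¹¹ × 5.972×10²⁴ = 3.986×10¹⁴ m³/s².
Semi-major axis a = (r_p + r_a)/2 = 20872 km = 2.087×10⁷ m.
Vis-viva: v² = μ(2/r − 1/a) = 3.986×10¹⁴ × (5.708×10⁻⁸ − 4.791×10⁻⁸) = 3.654×10⁶ m²/s².
v = 1911 m/s = 1.911 km/s.

v ≈ 1.91 km/s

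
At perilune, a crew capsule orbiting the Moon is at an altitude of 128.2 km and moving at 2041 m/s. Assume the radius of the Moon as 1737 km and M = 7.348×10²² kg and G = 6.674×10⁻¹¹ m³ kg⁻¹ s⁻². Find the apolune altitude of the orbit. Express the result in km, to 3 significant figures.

μ = GM = 6.674×10⁻¹¹ × 7.348×10²² = 4.904×10¹² m³/s².
r_p = 1737 + 128.2 = 1865.2 km = 1.865×10⁶ m.
Specific energy ε = v²/2 − μ/r = -5.464×10⁵ J/kg, so a = −μ/(2ε) = 4.488×10⁶ m.
The apsides satisfy r_p + r_a = 2a, so the apolune radius is 2a − r_p = 7.110×10⁶ m = 7110.0 km.
Apolune altitude = 7110.0 − 1737 = 5373.0 km.

apolune altitude ≈ 5370 km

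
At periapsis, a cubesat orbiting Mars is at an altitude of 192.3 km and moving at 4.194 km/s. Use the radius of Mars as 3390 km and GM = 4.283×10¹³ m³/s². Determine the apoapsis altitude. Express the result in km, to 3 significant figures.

apoapsis altitude ≈ 6580 km

r_p = 3390 + 192.3 = 3582.3 km = 3.582×10⁶ m.
Specific energy ε = v²/2 − μ/r = -3.161×10⁶ J/kg, so a = −μ/(2ε) = 6.774×10⁶ m.
The apsides satisfy r_p + r_a = 2a, so the apoapsis radius is 2a − r_p = 9.966×10⁶ m = 9966.4 km.
Apoapsis altitude = 9966.4 − 3390 = 6576.4 km.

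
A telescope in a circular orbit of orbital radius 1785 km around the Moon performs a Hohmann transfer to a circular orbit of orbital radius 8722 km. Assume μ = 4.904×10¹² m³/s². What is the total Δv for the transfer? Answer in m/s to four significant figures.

r₁ = 1785 km = 1.785×10⁶ m.
r₂ = 8722 km = 8.722×10⁶ m.
Transfer ellipse a_t = (r₁ + r₂)/2 = 5.254×10⁶ m.
At r₁: circular v_c1 = √(μ/r₁) = 1658 m/s; transfer-perilune v_p = √[μ(2/r₁ − 1/a_t)] = 2136 m/s.
Δv₁ = v_p − v_c1 = 478.2 m/s.
At r₂: circular v_c2 = √(μ/r₂) = 749.8 m/s; transfer-apolune v_a = √[μ(2/r₂ − 1/a_t)] = 437.1 m/s.
Δv₂ = v_c2 − v_a = 312.8 m/s.
Total Δv = Δv₁ + Δv₂ = 790.9 m/s.

Δv_total ≈ 790.9 m/s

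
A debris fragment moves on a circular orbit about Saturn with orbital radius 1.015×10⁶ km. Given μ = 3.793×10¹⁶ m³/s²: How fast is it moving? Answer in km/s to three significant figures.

r = 1.015×10⁶ km = 1.015×10⁹ m.
For a circular orbit v = √(μ/r) = √(3.793×10¹⁶ / 1.015×10⁹) = √(3.737×10⁷) = 6113 m/s.
That is 6.113 km/s.

v ≈ 6.11 km/s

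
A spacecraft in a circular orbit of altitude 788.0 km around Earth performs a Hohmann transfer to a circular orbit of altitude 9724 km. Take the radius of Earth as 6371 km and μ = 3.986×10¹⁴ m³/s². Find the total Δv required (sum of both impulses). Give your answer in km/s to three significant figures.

r₁ = 6371 + 788.0 = 7159.0 km = 7.1590×10⁶ m.
r₂ = 6371 + 9724 = 16095 km = 1.6095×10⁷ m.
Transfer ellipse a_t = (r₁ + r₂)/2 = 1.163×10⁷ m.
At r₁: circular v_c1 = √(μ/r₁) = 7462 m/s; transfer-perigee v_p = √[μ(2/r₁ − 1/a_t)] = 8779 m/s.
Δv₁ = v_p − v_c1 = 1317 m/s.
At r₂: circular v_c2 = √(μ/r₂) = 4976 m/s; transfer-apogee v_a = √[μ(2/r₂ − 1/a_t)] = 3905 m/s.
Δv₂ = v_c2 − v_a = 1072 m/s.
Total Δv = Δv₁ + Δv₂ = 2389 m/s = 2.389 km/s.

Δv_total ≈ 2.39 km/s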